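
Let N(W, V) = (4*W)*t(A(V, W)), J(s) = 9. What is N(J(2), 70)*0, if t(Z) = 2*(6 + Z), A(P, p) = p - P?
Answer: 0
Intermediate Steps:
t(Z) = 12 + 2*Z
N(W, V) = 4*W*(12 - 2*V + 2*W) (N(W, V) = (4*W)*(12 + 2*(W - V)) = (4*W)*(12 + (-2*V + 2*W)) = (4*W)*(12 - 2*V + 2*W) = 4*W*(12 - 2*V + 2*W))
N(J(2), 70)*0 = (8*9*(6 + 9 - 1*70))*0 = (8*9*(6 + 9 - 70))*0 = (8*9*(-55))*0 = -3960*0 = 0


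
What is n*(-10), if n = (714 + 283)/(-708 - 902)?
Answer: 997/161 ≈ 6.1925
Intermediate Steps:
n = -997/1610 (n = 997/(-1610) = 997*(-1/1610) = -997/1610 ≈ -0.61926)
n*(-10) = -997/1610*(-10) = 997/161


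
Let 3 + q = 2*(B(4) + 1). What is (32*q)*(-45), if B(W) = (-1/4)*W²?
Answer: 12960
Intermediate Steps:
B(W) = -W²/4 (B(W) = (-1*¼)*W² = -W²/4)
q = -9 (q = -3 + 2*(-¼*4² + 1) = -3 + 2*(-¼*16 + 1) = -3 + 2*(-4 + 1) = -3 + 2*(-3) = -3 - 6 = -9)
(32*q)*(-45) = (32*(-9))*(-45) = -288*(-45) = 12960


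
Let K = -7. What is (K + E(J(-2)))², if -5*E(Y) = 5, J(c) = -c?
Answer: 64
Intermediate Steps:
E(Y) = -1 (E(Y) = -⅕*5 = -1)
(K + E(J(-2)))² = (-7 - 1)² = (-8)² = 64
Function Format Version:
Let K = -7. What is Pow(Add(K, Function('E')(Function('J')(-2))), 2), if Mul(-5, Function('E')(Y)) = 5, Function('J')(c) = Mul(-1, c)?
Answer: 64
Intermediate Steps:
Function('E')(Y) = -1 (Function('E')(Y) = Mul(Rational(-1, 5), 5) = -1)
Pow(Add(K, Function('E')(Function('J')(-2))), 2) = Pow(Add(-7, -1), 2) = Pow(-8, 2) = 64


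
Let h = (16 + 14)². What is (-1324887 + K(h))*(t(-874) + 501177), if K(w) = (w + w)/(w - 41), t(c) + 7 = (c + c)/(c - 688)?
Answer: -445459664443091652/670879 ≈ -6.6399e+11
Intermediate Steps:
t(c) = -7 + 2*c/(-688 + c) (t(c) = -7 + (c + c)/(c - 688) = -7 + (2*c)/(-688 + c) = -7 + 2*c/(-688 + c))
h = 900 (h = 30² = 900)
K(w) = 2*w/(-41 + w) (K(w) = (2*w)/(-41 + w) = 2*w/(-41 + w))
(-1324887 + K(h))*(t(-874) + 501177) = (-1324887 + 2*900/(-41 + 900))*((4816 - 5*(-874))/(-688 - 874) + 501177) = (-1324887 + 2*900/859)*((4816 + 4370)/(-1562) + 501177) = (-1324887 + 2*900*(1/859))*(-1/1562*9186 + 501177) = (-1324887 + 1800/859)*(-4593/781 + 501177) = -1138076133/859*391414644/781 = -445459664443091652/670879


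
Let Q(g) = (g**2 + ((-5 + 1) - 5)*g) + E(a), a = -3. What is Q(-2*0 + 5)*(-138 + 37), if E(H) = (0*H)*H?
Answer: 2020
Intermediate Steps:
E(H) = 0 (E(H) = 0*H = 0)
Q(g) = g**2 - 9*g (Q(g) = (g**2 + ((-5 + 1) - 5)*g) + 0 = (g**2 + (-4 - 5)*g) + 0 = (g**2 - 9*g) + 0 = g**2 - 9*g)
Q(-2*0 + 5)*(-138 + 37) = ((-2*0 + 5)*(-9 + (-2*0 + 5)))*(-138 + 37) = ((0 + 5)*(-9 + (0 + 5)))*(-101) = (5*(-9 + 5))*(-101) = (5*(-4))*(-101) = -20*(-101) = 2020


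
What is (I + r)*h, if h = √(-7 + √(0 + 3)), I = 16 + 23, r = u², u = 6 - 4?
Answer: 43*√(-7 + √3) ≈ 98.694*I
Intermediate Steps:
u = 2
r = 4 (r = 2² = 4)
I = 39
h = √(-7 + √3) ≈ 2.2952*I
(I + r)*h = (39 + 4)*√(-7 + √3) = 43*√(-7 + √3)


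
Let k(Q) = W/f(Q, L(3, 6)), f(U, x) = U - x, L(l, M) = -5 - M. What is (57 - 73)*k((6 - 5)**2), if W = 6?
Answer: -8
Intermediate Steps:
k(Q) = 6/(11 + Q) (k(Q) = 6/(Q - (-5 - 1*6)) = 6/(Q - (-5 - 6)) = 6/(Q - 1*(-11)) = 6/(Q + 11) = 6/(11 + Q))
(57 - 73)*k((6 - 5)**2) = (57 - 73)*(6/(11 + (6 - 5)**2)) = -96/(11 + 1**2) = -96/(11 + 1) = -96/12 = -16*1/2 = -8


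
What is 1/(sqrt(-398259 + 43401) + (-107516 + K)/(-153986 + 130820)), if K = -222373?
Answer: 121304898/3024574331863 - 59629284*I*sqrt(7242)/3024574331863 ≈ 4.0106e-5 - 0.0016777*I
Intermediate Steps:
1/(sqrt(-398259 + 43401) + (-107516 + K)/(-153986 + 130820)) = 1/(sqrt(-398259 + 43401) + (-107516 - 222373)/(-153986 + 130820)) = 1/(sqrt(-354858) - 329889/(-23166)) = 1/(7*I*sqrt(7242) - 329889*(-1/23166)) = 1/(7*I*sqrt(7242) + 109963/7722) = 1/(109963/7722 + 7*I*sqrt(7242))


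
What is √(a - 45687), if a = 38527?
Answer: 2*I*√1790 ≈ 84.617*I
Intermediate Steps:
√(a - 45687) = √(38527 - 45687) = √(-7160) = 2*I*√1790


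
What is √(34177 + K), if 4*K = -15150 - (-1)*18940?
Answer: √140498/2 ≈ 187.42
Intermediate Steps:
K = 1895/2 (K = (-15150 - (-1)*18940)/4 = (-15150 - 1*(-18940))/4 = (-15150 + 18940)/4 = (¼)*3790 = 1895/2 ≈ 947.50)
√(34177 + K) = √(34177 + 1895/2) = √(70249/2) = √140498/2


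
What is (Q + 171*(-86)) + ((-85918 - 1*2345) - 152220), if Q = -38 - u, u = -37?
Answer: -255190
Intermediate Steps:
Q = -1 (Q = -38 - 1*(-37) = -38 + 37 = -1)
(Q + 171*(-86)) + ((-85918 - 1*2345) - 152220) = (-1 + 171*(-86)) + ((-85918 - 1*2345) - 152220) = (-1 - 14706) + ((-85918 - 2345) - 152220) = -14707 + (-88263 - 152220) = -14707 - 240483 = -255190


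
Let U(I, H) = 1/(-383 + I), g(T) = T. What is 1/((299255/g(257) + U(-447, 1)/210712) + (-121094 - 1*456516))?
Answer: -44946976720/25909486229004657 ≈ -1.7348e-6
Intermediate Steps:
1/((299255/g(257) + U(-447, 1)/210712) + (-121094 - 1*456516)) = 1/((299255/257 + 1/(-383 - 447*210712)) + (-121094 - 1*456516)) = 1/((299255*(1/257) + (1/210712)/(-830)) + (-121094 - 456516)) = 1/((299255/257 - 1/830*1/210712) - 577610) = 1/((299255/257 - 1/174890960) - 577610) = 1/(52336994234543/44946976720 - 577610) = 1/(-25909486229004657/44946976720) = -44946976720/25909486229004657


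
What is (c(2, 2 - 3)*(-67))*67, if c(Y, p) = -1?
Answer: 4489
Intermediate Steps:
(c(2, 2 - 3)*(-67))*67 = -1*(-67)*67 = 67*67 = 4489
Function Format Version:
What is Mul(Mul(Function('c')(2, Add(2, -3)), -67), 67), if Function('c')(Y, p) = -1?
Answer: 4489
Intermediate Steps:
Mul(Mul(Function('c')(2, Add(2, -3)), -67), 67) = Mul(Mul(-1, -67), 67) = Mul(67, 67) = 4489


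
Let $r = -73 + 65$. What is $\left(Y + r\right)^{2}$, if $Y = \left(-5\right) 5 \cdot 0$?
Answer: $64$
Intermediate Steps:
$r = -8$
$Y = 0$ ($Y = \left(-25\right) 0 = 0$)
$\left(Y + r\right)^{2} = \left(0 - 8\right)^{2} = \left(-8\right)^{2} = 64$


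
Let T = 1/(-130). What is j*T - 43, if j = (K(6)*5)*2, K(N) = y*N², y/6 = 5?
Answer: -1639/13 ≈ -126.08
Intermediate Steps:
y = 30 (y = 6*5 = 30)
K(N) = 30*N²
j = 10800 (j = ((30*6²)*5)*2 = ((30*36)*5)*2 = (1080*5)*2 = 5400*2 = 10800)
T = -1/130 ≈ -0.0076923
j*T - 43 = 10800*(-1/130) - 43 = -1080/13 - 43 = -1639/13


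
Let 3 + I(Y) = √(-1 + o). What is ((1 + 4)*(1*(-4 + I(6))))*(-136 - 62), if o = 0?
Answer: 6930 - 990*I ≈ 6930.0 - 990.0*I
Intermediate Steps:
I(Y) = -3 + I (I(Y) = -3 + √(-1 + 0) = -3 + √(-1) = -3 + I)
((1 + 4)*(1*(-4 + I(6))))*(-136 - 62) = ((1 + 4)*(1*(-4 + (-3 + I))))*(-136 - 62) = (5*(1*(-7 + I)))*(-198) = (5*(-7 + I))*(-198) = (-35 + 5*I)*(-198) = 6930 - 990*I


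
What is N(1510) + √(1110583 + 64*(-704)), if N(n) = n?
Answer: 1510 + √1065527 ≈ 2542.2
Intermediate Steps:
N(1510) + √(1110583 + 64*(-704)) = 1510 + √(1110583 + 64*(-704)) = 1510 + √(1110583 - 45056) = 1510 + √1065527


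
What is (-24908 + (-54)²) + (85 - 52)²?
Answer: -20903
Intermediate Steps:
(-24908 + (-54)²) + (85 - 52)² = (-24908 + 2916) + 33² = -21992 + 1089 = -20903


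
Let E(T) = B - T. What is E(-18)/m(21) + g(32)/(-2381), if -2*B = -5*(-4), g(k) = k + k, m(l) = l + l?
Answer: 8180/50001 ≈ 0.16360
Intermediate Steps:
m(l) = 2*l
g(k) = 2*k
B = -10 (B = -(-5)*(-4)/2 = -½*20 = -10)
E(T) = -10 - T
E(-18)/m(21) + g(32)/(-2381) = (-10 - 1*(-18))/((2*21)) + (2*32)/(-2381) = (-10 + 18)/42 + 64*(-1/2381) = 8*(1/42) - 64/2381 = 4/21 - 64/2381 = 8180/50001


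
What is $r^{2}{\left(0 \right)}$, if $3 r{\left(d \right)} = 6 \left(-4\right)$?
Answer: $64$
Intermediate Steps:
$r{\left(d \right)} = -8$ ($r{\left(d \right)} = \frac{6 \left(-4\right)}{3} = \frac{1}{3} \left(-24\right) = -8$)
$r^{2}{\left(0 \right)} = \left(-8\right)^{2} = 64$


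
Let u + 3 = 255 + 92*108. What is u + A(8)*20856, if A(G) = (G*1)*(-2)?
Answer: -323508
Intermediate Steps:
A(G) = -2*G (A(G) = G*(-2) = -2*G)
u = 10188 (u = -3 + (255 + 92*108) = -3 + (255 + 9936) = -3 + 10191 = 10188)
u + A(8)*20856 = 10188 - 2*8*20856 = 10188 - 16*20856 = 10188 - 333696 = -323508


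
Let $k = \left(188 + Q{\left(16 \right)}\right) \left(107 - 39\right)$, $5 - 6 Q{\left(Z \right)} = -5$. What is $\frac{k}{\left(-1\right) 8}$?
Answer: $- \frac{9673}{6} \approx -1612.2$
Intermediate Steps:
$Q{\left(Z \right)} = \frac{5}{3}$ ($Q{\left(Z \right)} = \frac{5}{6} - - \frac{5}{6} = \frac{5}{6} + \frac{5}{6} = \frac{5}{3}$)
$k = \frac{38692}{3}$ ($k = \left(188 + \frac{5}{3}\right) \left(107 - 39\right) = \frac{569}{3} \cdot 68 = \frac{38692}{3} \approx 12897.0$)
$\frac{k}{\left(-1\right) 8} = \frac{38692}{3 \left(\left(-1\right) 8\right)} = \frac{38692}{3 \left(-8\right)} = \frac{38692}{3} \left(- \frac{1}{8}\right) = - \frac{9673}{6}$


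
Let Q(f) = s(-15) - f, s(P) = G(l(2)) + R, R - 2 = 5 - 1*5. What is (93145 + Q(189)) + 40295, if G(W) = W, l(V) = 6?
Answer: 133259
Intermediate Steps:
R = 2 (R = 2 + (5 - 1*5) = 2 + (5 - 5) = 2 + 0 = 2)
s(P) = 8 (s(P) = 6 + 2 = 8)
Q(f) = 8 - f
(93145 + Q(189)) + 40295 = (93145 + (8 - 1*189)) + 40295 = (93145 + (8 - 189)) + 40295 = (93145 - 181) + 40295 = 92964 + 40295 = 133259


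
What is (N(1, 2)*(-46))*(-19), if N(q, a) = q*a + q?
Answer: 2622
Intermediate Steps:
N(q, a) = q + a*q (N(q, a) = a*q + q = q + a*q)
(N(1, 2)*(-46))*(-19) = ((1*(1 + 2))*(-46))*(-19) = ((1*3)*(-46))*(-19) = (3*(-46))*(-19) = -138*(-19) = 2622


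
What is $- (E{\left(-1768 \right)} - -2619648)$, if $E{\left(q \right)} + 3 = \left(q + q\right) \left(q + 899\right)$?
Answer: $-5692429$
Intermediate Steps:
$E{\left(q \right)} = -3 + 2 q \left(899 + q\right)$ ($E{\left(q \right)} = -3 + \left(q + q\right) \left(q + 899\right) = -3 + 2 q \left(899 + q\right)$)
$- (E{\left(-1768 \right)} - -2619648) = - (\left(-3 + 2 \left(-1768\right)^{2} + 1798 \left(-1768\right)\right) - -2619648) = - (\left(-3 + 2 \cdot 3125824 - 3178864\right) + 2619648) = - (\left(-3 + 6251648 - 3178864\right) + 2619648) = - (3072781 + 2619648) = \left(-1\right) 5692429 = -5692429$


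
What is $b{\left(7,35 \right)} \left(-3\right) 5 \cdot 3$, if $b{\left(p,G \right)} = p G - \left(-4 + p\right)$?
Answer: $-10890$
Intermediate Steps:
$b{\left(p,G \right)} = 4 - p + G p$ ($b{\left(p,G \right)} = G p - \left(-4 + p\right) = 4 - p + G p$)
$b{\left(7,35 \right)} \left(-3\right) 5 \cdot 3 = \left(4 - 7 + 35 \cdot 7\right) \left(-3\right) 5 \cdot 3 = \left(4 - 7 + 245\right) \left(\left(-15\right) 3\right) = 242 \left(-45\right) = -10890$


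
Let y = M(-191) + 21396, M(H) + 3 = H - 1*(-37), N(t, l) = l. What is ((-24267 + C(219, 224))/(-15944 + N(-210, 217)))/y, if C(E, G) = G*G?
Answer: -25909/334025753 ≈ -7.7566e-5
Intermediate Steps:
C(E, G) = G²
M(H) = 34 + H (M(H) = -3 + (H - 1*(-37)) = -3 + (H + 37) = -3 + (37 + H) = 34 + H)
y = 21239 (y = (34 - 191) + 21396 = -157 + 21396 = 21239)
((-24267 + C(219, 224))/(-15944 + N(-210, 217)))/y = ((-24267 + 224²)/(-15944 + 217))/21239 = ((-24267 + 50176)/(-15727))*(1/21239) = (25909*(-1/15727))*(1/21239) = -25909/15727*1/21239 = -25909/334025753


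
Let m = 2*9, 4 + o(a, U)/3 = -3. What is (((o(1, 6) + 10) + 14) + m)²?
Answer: 441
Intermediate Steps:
o(a, U) = -21 (o(a, U) = -12 + 3*(-3) = -12 - 9 = -21)
m = 18
(((o(1, 6) + 10) + 14) + m)² = (((-21 + 10) + 14) + 18)² = ((-11 + 14) + 18)² = (3 + 18)² = 21² = 441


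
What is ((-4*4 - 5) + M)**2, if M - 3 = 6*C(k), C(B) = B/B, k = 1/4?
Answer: 144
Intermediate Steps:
k = 1/4 ≈ 0.25000
C(B) = 1
M = 9 (M = 3 + 6*1 = 3 + 6 = 9)
((-4*4 - 5) + M)**2 = ((-4*4 - 5) + 9)**2 = ((-16 - 5) + 9)**2 = (-21 + 9)**2 = (-12)**2 = 144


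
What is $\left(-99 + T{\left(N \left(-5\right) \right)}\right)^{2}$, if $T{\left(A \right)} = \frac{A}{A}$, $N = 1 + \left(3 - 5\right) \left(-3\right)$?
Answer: $9604$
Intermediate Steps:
$N = 7$ ($N = 1 - -6 = 1 + 6 = 7$)
$T{\left(A \right)} = 1$
$\left(-99 + T{\left(N \left(-5\right) \right)}\right)^{2} = \left(-99 + 1\right)^{2} = \left(-98\right)^{2} = 9604$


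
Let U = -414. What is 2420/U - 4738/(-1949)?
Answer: -1377524/403443 ≈ -3.4144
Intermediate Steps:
2420/U - 4738/(-1949) = 2420/(-414) - 4738/(-1949) = 2420*(-1/414) - 4738*(-1/1949) = -1210/207 + 4738/1949 = -1377524/403443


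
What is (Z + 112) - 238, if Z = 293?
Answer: 167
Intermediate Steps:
(Z + 112) - 238 = (293 + 112) - 238 = 405 - 238 = 167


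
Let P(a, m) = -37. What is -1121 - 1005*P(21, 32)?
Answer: 36064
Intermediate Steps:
-1121 - 1005*P(21, 32) = -1121 - 1005*(-37) = -1121 + 37185 = 36064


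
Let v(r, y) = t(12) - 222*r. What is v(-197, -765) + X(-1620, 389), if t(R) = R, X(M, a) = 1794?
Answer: 45540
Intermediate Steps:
v(r, y) = 12 - 222*r
v(-197, -765) + X(-1620, 389) = (12 - 222*(-197)) + 1794 = (12 + 43734) + 1794 = 43746 + 1794 = 45540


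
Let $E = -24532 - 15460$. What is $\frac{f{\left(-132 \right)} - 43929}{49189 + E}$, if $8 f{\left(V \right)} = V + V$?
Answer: $- \frac{2586}{541} \approx -4.78$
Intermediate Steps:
$f{\left(V \right)} = \frac{V}{4}$ ($f{\left(V \right)} = \frac{V + V}{8} = \frac{2 V}{8} = \frac{V}{4}$)
$E = -39992$ ($E = -24532 - 15460 = -39992$)
$\frac{f{\left(-132 \right)} - 43929}{49189 + E} = \frac{\frac{1}{4} \left(-132\right) - 43929}{49189 - 39992} = \frac{-33 - 43929}{9197} = \left(-43962\right) \frac{1}{9197} = - \frac{2586}{541}$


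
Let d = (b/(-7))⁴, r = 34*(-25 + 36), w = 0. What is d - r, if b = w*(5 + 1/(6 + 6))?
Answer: -374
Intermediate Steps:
r = 374 (r = 34*11 = 374)
b = 0 (b = 0*(5 + 1/(6 + 6)) = 0*(5 + 1/12) = 0*(61/12) = 0)
d = 0 (d = (0/(-7))⁴ = (0*(-⅐))⁴ = 0⁴ = 0)
d - r = 0 - 1*374 = 0 - 374 = -374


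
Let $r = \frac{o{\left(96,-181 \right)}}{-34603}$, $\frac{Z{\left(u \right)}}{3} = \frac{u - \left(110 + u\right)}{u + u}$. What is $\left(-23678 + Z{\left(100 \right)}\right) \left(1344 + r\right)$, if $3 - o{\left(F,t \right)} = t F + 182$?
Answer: $- \frac{4403395254271}{138412} \approx -3.1814 \cdot 10^{7}$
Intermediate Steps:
$Z{\left(u \right)} = - \frac{165}{u}$ ($Z{\left(u \right)} = 3 \frac{u - \left(110 + u\right)}{u + u} = 3 \left(- \frac{110}{2 u}\right) = 3 \left(- 110 \frac{1}{2 u}\right) = 3 \left(- \frac{55}{u}\right) = - \frac{165}{u}$)
$o{\left(F,t \right)} = -179 - F t$ ($o{\left(F,t \right)} = 3 - \left(t F + 182\right) = 3 - \left(F t + 182\right) = 3 - \left(182 + F t\right) = -179 - F t$)
$r = - \frac{17197}{34603}$ ($r = \frac{-179 - 96 \left(-181\right)}{-34603} = \left(-179 + 17376\right) \left(- \frac{1}{34603}\right) = 17197 \left(- \frac{1}{34603}\right) = - \frac{17197}{34603} \approx -0.49698$)
$\left(-23678 + Z{\left(100 \right)}\right) \left(1344 + r\right) = \left(-23678 - \frac{165}{100}\right) \left(1344 - \frac{17197}{34603}\right) = \left(-23678 - \frac{33}{20}\right) \frac{46489235}{34603} = \left(- \frac{473593}{20}\right) \frac{46489235}{34603} = - \frac{4403395254271}{138412}$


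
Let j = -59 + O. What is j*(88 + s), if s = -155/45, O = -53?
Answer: -85232/9 ≈ -9470.2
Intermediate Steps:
j = -112 (j = -59 - 53 = -112)
s = -31/9 (s = -155*1/45 = -31/9 ≈ -3.4444)
j*(88 + s) = -112*(88 - 31/9) = -112*761/9 = -85232/9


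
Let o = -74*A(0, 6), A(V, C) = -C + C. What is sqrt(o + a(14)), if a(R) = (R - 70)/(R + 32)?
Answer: 2*I*sqrt(161)/23 ≈ 1.1034*I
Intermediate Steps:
a(R) = (-70 + R)/(32 + R)
A(V, C) = 0
o = 0 (o = -74*0 = 0)
sqrt(o + a(14)) = sqrt(0 + (-70 + 14)/(32 + 14)) = sqrt(0 - 56/46) = sqrt(0 + (1/46)*(-56)) = sqrt(0 - 28/23) = sqrt(-28/23) = 2*I*sqrt(161)/23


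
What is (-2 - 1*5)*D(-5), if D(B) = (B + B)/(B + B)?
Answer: -7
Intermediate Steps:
D(B) = 1 (D(B) = (2*B)/((2*B)) = (2*B)*(1/(2*B)) = 1)
(-2 - 1*5)*D(-5) = (-2 - 1*5)*1 = (-2 - 5)*1 = -7*1 = -7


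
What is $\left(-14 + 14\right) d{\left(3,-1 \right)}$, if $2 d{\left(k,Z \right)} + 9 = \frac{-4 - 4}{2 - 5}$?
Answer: $0$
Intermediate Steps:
$d{\left(k,Z \right)} = - \frac{19}{6}$ ($d{\left(k,Z \right)} = - \frac{9}{2} + \frac{\left(-4 - 4\right) \frac{1}{2 - 5}}{2} = - \frac{9}{2} + \frac{\left(-8\right) \frac{1}{-3}}{2} = - \frac{9}{2} + \frac{\left(-8\right) \left(- \frac{1}{3}\right)}{2} = - \frac{9}{2} + \frac{1}{2} \cdot \frac{8}{3} = - \frac{9}{2} + \frac{4}{3} = - \frac{19}{6}$)
$\left(-14 + 14\right) d{\left(3,-1 \right)} = \left(-14 + 14\right) \left(- \frac{19}{6}\right) = 0 \left(- \frac{19}{6}\right) = 0$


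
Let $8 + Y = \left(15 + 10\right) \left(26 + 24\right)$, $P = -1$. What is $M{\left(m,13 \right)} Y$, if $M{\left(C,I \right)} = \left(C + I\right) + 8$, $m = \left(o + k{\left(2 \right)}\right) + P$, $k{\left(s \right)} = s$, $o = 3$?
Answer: $31050$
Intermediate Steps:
$Y = 1242$ ($Y = -8 + \left(15 + 10\right) \left(26 + 24\right) = -8 + 25 \cdot 50 = -8 + 1250 = 1242$)
$m = 4$ ($m = \left(3 + 2\right) - 1 = 5 - 1 = 4$)
$M{\left(C,I \right)} = 8 + C + I$
$M{\left(m,13 \right)} Y = \left(8 + 4 + 13\right) 1242 = 25 \cdot 1242 = 31050$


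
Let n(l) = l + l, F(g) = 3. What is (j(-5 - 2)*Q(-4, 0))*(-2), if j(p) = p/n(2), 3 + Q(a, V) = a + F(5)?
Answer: -14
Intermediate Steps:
n(l) = 2*l
Q(a, V) = a (Q(a, V) = -3 + (a + 3) = -3 + (3 + a) = a)
j(p) = p/4 (j(p) = p/((2*2)) = p/4)
(j(-5 - 2)*Q(-4, 0))*(-2) = (((-5 - 2)/4)*(-4))*(-2) = (((1/4)*(-7))*(-4))*(-2) = -7/4*(-4)*(-2) = 7*(-2) = -14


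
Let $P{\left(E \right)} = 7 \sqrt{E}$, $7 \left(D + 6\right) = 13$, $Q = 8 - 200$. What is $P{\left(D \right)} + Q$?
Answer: $-192 + i \sqrt{203} \approx -192.0 + 14.248 i$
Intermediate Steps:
$Q = -192$ ($Q = 8 - 200 = -192$)
$D = - \frac{29}{7}$ ($D = -6 + \frac{1}{7} \cdot 13 = -6 + \frac{13}{7} = - \frac{29}{7} \approx -4.1429$)
$P{\left(D \right)} + Q = 7 \sqrt{- \frac{29}{7}} - 192 = 7 \frac{i \sqrt{203}}{7} - 192 = i \sqrt{203} - 192 = -192 + i \sqrt{203}$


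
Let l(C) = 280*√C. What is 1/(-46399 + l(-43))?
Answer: -46399/2156238401 - 280*I*√43/2156238401 ≈ -2.1518e-5 - 8.5152e-7*I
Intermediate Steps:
1/(-46399 + l(-43)) = 1/(-46399 + 280*√(-43)) = 1/(-46399 + 280*(I*√43)) = 1/(-46399 + 280*I*√43)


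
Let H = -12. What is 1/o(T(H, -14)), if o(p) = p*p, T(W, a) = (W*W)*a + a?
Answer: 1/4120900 ≈ 2.4267e-7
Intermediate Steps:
T(W, a) = a + a*W**2 (T(W, a) = W**2*a + a = a*W**2 + a = a + a*W**2)
o(p) = p**2
1/o(T(H, -14)) = 1/((-14*(1 + (-12)**2))**2) = 1/((-14*(1 + 144))**2) = 1/((-14*145)**2) = 1/((-2030)**2) = 1/4120900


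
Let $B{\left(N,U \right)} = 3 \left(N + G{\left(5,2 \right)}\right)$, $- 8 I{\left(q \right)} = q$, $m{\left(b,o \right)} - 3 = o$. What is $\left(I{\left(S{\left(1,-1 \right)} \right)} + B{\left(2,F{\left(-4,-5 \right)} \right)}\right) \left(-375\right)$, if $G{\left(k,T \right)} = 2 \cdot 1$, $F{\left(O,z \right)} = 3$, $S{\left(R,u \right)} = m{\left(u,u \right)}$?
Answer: $- \frac{17625}{4} \approx -4406.3$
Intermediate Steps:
$m{\left(b,o \right)} = 3 + o$
$S{\left(R,u \right)} = 3 + u$
$G{\left(k,T \right)} = 2$
$I{\left(q \right)} = - \frac{q}{8}$
$B{\left(N,U \right)} = 6 + 3 N$ ($B{\left(N,U \right)} = 3 \left(N + 2\right) = 3 \left(2 + N\right) = 6 + 3 N$)
$\left(I{\left(S{\left(1,-1 \right)} \right)} + B{\left(2,F{\left(-4,-5 \right)} \right)}\right) \left(-375\right) = \left(- \frac{3 - 1}{8} + \left(6 + 3 \cdot 2\right)\right) \left(-375\right) = \left(\left(- \frac{1}{8}\right) 2 + \left(6 + 6\right)\right) \left(-375\right) = \left(- \frac{1}{4} + 12\right) \left(-375\right) = \frac{47}{4} \left(-375\right) = - \frac{17625}{4}$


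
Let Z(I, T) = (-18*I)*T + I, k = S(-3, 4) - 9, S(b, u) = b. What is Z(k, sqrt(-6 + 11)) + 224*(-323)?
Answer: -72364 + 216*sqrt(5) ≈ -71881.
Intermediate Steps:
k = -12 (k = -3 - 9 = -12)
Z(I, T) = I - 18*I*T (Z(I, T) = -18*I*T + I = I - 18*I*T)
Z(k, sqrt(-6 + 11)) + 224*(-323) = -12*(1 - 18*sqrt(-6 + 11)) + 224*(-323) = -12*(1 - 18*sqrt(5)) - 72352 = (-12 + 216*sqrt(5)) - 72352 = -72364 + 216*sqrt(5)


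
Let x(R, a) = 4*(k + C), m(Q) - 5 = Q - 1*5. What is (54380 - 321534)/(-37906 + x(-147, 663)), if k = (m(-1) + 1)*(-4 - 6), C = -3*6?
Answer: 133577/18989 ≈ 7.0344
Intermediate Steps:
m(Q) = Q (m(Q) = 5 + (Q - 1*5) = 5 + (Q - 5) = 5 + (-5 + Q) = Q)
C = -18
k = 0 (k = (-1 + 1)*(-4 - 6) = 0*(-10) = 0)
x(R, a) = -72 (x(R, a) = 4*(0 - 18) = 4*(-18) = -72)
(54380 - 321534)/(-37906 + x(-147, 663)) = (54380 - 321534)/(-37906 - 72) = -267154/(-37978) = -267154*(-1/37978) = 133577/18989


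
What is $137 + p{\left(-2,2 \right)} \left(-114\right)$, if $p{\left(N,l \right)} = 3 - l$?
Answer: $23$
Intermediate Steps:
$137 + p{\left(-2,2 \right)} \left(-114\right) = 137 + \left(3 - 2\right) \left(-114\right) = 137 + 1 \left(-114\right) = 137 - 114 = 23$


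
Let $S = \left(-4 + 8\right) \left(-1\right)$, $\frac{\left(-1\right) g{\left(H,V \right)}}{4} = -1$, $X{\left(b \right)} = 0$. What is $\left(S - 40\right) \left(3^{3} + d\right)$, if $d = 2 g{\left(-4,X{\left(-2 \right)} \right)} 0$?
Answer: $-1188$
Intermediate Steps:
$g{\left(H,V \right)} = 4$ ($g{\left(H,V \right)} = \left(-4\right) \left(-1\right) = 4$)
$S = -4$ ($S = 4 \left(-1\right) = -4$)
$d = 0$ ($d = 2 \cdot 4 \cdot 0 = 8 \cdot 0 = 0$)
$\left(S - 40\right) \left(3^{3} + d\right) = \left(-4 - 40\right) \left(3^{3} + 0\right) = - 44 \left(27 + 0\right) = \left(-44\right) 27 = -1188$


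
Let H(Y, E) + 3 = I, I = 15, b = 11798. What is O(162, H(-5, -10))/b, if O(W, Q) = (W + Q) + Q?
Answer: 93/5899 ≈ 0.015765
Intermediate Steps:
H(Y, E) = 12 (H(Y, E) = -3 + 15 = 12)
O(W, Q) = W + 2*Q (O(W, Q) = (Q + W) + Q = W + 2*Q)
O(162, H(-5, -10))/b = (162 + 2*12)/11798 = (162 + 24)*(1/11798) = 186*(1/11798) = 93/5899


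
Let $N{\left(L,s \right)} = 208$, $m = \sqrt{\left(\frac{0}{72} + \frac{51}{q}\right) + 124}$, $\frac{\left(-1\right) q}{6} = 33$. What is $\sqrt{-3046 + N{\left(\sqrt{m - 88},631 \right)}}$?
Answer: $i \sqrt{2838} \approx 53.273 i$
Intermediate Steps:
$q = -198$ ($q = \left(-6\right) 33 = -198$)
$m = \frac{\sqrt{539022}}{66}$ ($m = \sqrt{\left(\frac{0}{72} + \frac{51}{-198}\right) + 124} = \sqrt{\left(0 \cdot \frac{1}{72} + 51 \left(- \frac{1}{198}\right)\right) + 124} = \sqrt{\left(0 - \frac{17}{66}\right) + 124} = \sqrt{- \frac{17}{66} + 124} = \sqrt{\frac{8167}{66}} = \frac{\sqrt{539022}}{66} \approx 11.124$)
$\sqrt{-3046 + N{\left(\sqrt{m - 88},631 \right)}} = \sqrt{-3046 + 208} = \sqrt{-2838} = i \sqrt{2838}$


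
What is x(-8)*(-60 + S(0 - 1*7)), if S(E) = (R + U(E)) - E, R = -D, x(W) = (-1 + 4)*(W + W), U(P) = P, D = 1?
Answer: 2928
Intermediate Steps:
x(W) = 6*W (x(W) = 3*(2*W) = 6*W)
R = -1 (R = -1*1 = -1)
S(E) = -1 (S(E) = (-1 + E) - E = -1)
x(-8)*(-60 + S(0 - 1*7)) = (6*(-8))*(-60 - 1) = -48*(-61) = 2928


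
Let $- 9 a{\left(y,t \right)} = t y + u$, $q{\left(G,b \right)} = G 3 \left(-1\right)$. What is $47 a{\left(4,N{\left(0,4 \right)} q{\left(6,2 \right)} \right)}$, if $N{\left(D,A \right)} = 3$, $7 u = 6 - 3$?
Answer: $\frac{23641}{21} \approx 1125.8$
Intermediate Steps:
$u = \frac{3}{7}$ ($u = \frac{6 - 3}{7} = \frac{1}{7} \cdot 3 = \frac{3}{7} \approx 0.42857$)
$q{\left(G,b \right)} = - 3 G$ ($q{\left(G,b \right)} = 3 G \left(-1\right) = - 3 G$)
$a{\left(y,t \right)} = - \frac{1}{21} - \frac{t y}{9}$ ($a{\left(y,t \right)} = - \frac{t y + \frac{3}{7}}{9} = - \frac{\frac{3}{7} + t y}{9} = - \frac{1}{21} - \frac{t y}{9}$)
$47 a{\left(4,N{\left(0,4 \right)} q{\left(6,2 \right)} \right)} = 47 \left(- \frac{1}{21} - \frac{1}{9} \cdot 3 \left(\left(-3\right) 6\right) 4\right) = 47 \left(- \frac{1}{21} - \frac{1}{9} \cdot 3 \left(-18\right) 4\right) = 47 \left(- \frac{1}{21} - \left(-6\right) 4\right) = 47 \left(- \frac{1}{21} + 24\right) = 47 \cdot \frac{503}{21} = \frac{23641}{21}$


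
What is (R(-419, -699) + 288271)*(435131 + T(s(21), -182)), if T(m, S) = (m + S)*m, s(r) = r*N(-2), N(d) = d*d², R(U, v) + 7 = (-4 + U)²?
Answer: 230761105683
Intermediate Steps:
R(U, v) = -7 + (-4 + U)²
N(d) = d³
s(r) = -8*r (s(r) = r*(-2)³ = r*(-8) = -8*r)
T(m, S) = m*(S + m) (T(m, S) = (S + m)*m = m*(S + m))
(R(-419, -699) + 288271)*(435131 + T(s(21), -182)) = ((-7 + (-4 - 419)²) + 288271)*(435131 + (-8*21)*(-182 - 8*21)) = ((-7 + (-423)²) + 288271)*(435131 - 168*(-182 - 168)) = ((-7 + 178929) + 288271)*(435131 - 168*(-350)) = (178922 + 288271)*(435131 + 58800) = 467193*493931 = 230761105683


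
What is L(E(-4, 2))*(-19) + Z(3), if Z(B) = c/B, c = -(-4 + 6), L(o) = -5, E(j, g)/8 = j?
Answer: 283/3 ≈ 94.333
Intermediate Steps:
E(j, g) = 8*j
c = -2 (c = -1*2 = -2)
Z(B) = -2/B
L(E(-4, 2))*(-19) + Z(3) = -5*(-19) - 2/3 = 95 - 2*⅓ = 95 - ⅔ = 283/3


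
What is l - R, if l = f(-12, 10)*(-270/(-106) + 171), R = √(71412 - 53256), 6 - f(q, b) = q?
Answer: 165564/53 - 2*√4539 ≈ 2989.1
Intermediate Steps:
f(q, b) = 6 - q
R = 2*√4539 (R = √18156 = 2*√4539 ≈ 134.74)
l = 165564/53 (l = (6 - 1*(-12))*(-270/(-106) + 171) = (6 + 12)*(-270*(-1/106) + 171) = 18*(135/53 + 171) = 18*(9198/53) = 165564/53 ≈ 3123.8)
l - R = 165564/53 - 2*√4539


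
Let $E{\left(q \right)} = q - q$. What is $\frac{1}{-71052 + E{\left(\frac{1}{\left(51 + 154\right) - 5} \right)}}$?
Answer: $- \frac{1}{71052} \approx -1.4074 \cdot 10^{-5}$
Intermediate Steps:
$E{\left(q \right)} = 0$
$\frac{1}{-71052 + E{\left(\frac{1}{\left(51 + 154\right) - 5} \right)}} = \frac{1}{-71052 + 0} = \frac{1}{-71052} = - \frac{1}{71052}$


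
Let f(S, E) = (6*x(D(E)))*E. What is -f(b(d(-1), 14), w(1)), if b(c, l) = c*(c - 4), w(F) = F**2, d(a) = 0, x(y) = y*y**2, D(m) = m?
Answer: -6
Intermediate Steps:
x(y) = y**3
b(c, l) = c*(-4 + c)
f(S, E) = 6*E**4 (f(S, E) = (6*E**3)*E = 6*E**4)
-f(b(d(-1), 14), w(1)) = -6*(1**2)**4 = -6*1**4 = -6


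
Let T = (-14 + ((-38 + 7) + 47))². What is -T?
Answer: -4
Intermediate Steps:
T = 4 (T = (-14 + (-31 + 47))² = (-14 + 16)² = 2² = 4)
-T = -1*4 = -4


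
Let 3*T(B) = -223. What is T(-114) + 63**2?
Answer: 11684/3 ≈ 3894.7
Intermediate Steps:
T(B) = -223/3 (T(B) = (1/3)*(-223) = -223/3)
T(-114) + 63**2 = -223/3 + 63**2 = -223/3 + 3969 = 11684/3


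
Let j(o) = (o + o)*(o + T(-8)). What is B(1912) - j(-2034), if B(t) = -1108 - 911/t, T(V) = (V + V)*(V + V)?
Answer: -13831431855/1912 ≈ -7.2340e+6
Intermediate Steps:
T(V) = 4*V**2 (T(V) = (2*V)*(2*V) = 4*V**2)
j(o) = 2*o*(256 + o) (j(o) = (o + o)*(o + 4*(-8)**2) = (2*o)*(o + 4*64) = (2*o)*(o + 256) = (2*o)*(256 + o) = 2*o*(256 + o))
B(1912) - j(-2034) = (-1108 - 911/1912) - 2*(-2034)*(256 - 2034) = (-1108 - 911*1/1912) - 2*(-2034)*(-1778) = (-1108 - 911/1912) - 1*7232904 = -2119407/1912 - 7232904 = -13831431855/1912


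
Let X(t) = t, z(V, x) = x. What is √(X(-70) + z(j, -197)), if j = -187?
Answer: I*√267 ≈ 16.34*I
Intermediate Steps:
√(X(-70) + z(j, -197)) = √(-70 - 197) = √(-267) = I*√267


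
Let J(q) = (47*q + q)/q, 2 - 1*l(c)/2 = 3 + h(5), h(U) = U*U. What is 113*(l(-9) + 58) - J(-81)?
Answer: 630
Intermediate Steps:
h(U) = U²
l(c) = -52 (l(c) = 4 - 2*(3 + 5²) = 4 - 2*(3 + 25) = 4 - 2*28 = 4 - 56 = -52)
J(q) = 48 (J(q) = (48*q)/q = 48)
113*(l(-9) + 58) - J(-81) = 113*(-52 + 58) - 1*48 = 113*6 - 48 = 678 - 48 = 630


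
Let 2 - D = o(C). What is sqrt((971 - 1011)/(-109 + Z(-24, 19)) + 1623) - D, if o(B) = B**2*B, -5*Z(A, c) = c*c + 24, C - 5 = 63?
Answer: 314430 + sqrt(14039187)/93 ≈ 3.1447e+5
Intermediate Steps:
C = 68 (C = 5 + 63 = 68)
Z(A, c) = -24/5 - c**2/5 (Z(A, c) = -(c*c + 24)/5 = -(c**2 + 24)/5 = -(24 + c**2)/5 = -24/5 - c**2/5)
o(B) = B**3
D = -314430 (D = 2 - 1*68**3 = 2 - 1*314432 = 2 - 314432 = -314430)
sqrt((971 - 1011)/(-109 + Z(-24, 19)) + 1623) - D = sqrt((971 - 1011)/(-109 + (-24/5 - 1/5*19**2)) + 1623) - 1*(-314430) = sqrt(-40/(-109 + (-24/5 - 1/5*361)) + 1623) + 314430 = sqrt(-40/(-109 + (-24/5 - 361/5)) + 1623) + 314430 = sqrt(-40/(-109 - 77) + 1623) + 314430 = sqrt(-40/(-186) + 1623) + 314430 = sqrt(-40*(-1/186) + 1623) + 314430 = sqrt(20/93 + 1623) + 314430 = sqrt(150959/93) + 314430 = sqrt(14039187)/93 + 314430 = 314430 + sqrt(14039187)/93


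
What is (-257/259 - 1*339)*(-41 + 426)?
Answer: -4843190/37 ≈ -1.3090e+5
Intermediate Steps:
(-257/259 - 1*339)*(-41 + 426) = (-257*1/259 - 339)*385 = (-257/259 - 339)*385 = -88058/259*385 = -4843190/37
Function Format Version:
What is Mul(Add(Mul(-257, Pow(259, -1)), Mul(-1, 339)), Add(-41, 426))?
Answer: Rational(-4843190, 37) ≈ -1.3090e+5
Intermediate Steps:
Mul(Add(Mul(-257, Pow(259, -1)), Mul(-1, 339)), Add(-41, 426)) = Mul(Add(Mul(-257, Rational(1, 259)), -339), 385) = Mul(Add(Rational(-257, 259), -339), 385) = Mul(Rational(-88058, 259), 385) = Rational(-4843190, 37)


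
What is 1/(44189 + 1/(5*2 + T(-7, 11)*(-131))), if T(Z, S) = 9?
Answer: 1169/51656940 ≈ 2.2630e-5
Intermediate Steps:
1/(44189 + 1/(5*2 + T(-7, 11)*(-131))) = 1/(44189 + 1/(5*2 + 9*(-131))) = 1/(44189 + 1/(10 - 1179)) = 1/(44189 + 1/(-1169)) = 1/(44189 - 1/1169) = 1/(51656940/1169) = 1169/51656940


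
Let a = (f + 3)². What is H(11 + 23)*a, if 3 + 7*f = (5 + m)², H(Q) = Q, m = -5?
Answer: 11016/49 ≈ 224.82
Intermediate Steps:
f = -3/7 (f = -3/7 + (5 - 5)²/7 = -3/7 + (⅐)*0² = -3/7 + (⅐)*0 = -3/7 + 0 = -3/7 ≈ -0.42857)
a = 324/49 (a = (-3/7 + 3)² = (18/7)² = 324/49 ≈ 6.6122)
H(11 + 23)*a = (11 + 23)*(324/49) = 34*(324/49) = 11016/49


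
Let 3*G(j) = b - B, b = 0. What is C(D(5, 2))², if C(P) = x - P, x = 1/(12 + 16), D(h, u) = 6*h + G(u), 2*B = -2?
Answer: 6477025/7056 ≈ 917.95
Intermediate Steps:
B = -1 (B = (½)*(-2) = -1)
G(j) = ⅓ (G(j) = (0 - 1*(-1))/3 = (0 + 1)/3 = (⅓)*1 = ⅓)
D(h, u) = ⅓ + 6*h (D(h, u) = 6*h + ⅓ = ⅓ + 6*h)
x = 1/28 ≈ 0.035714
C(P) = 1/28 - P
C(D(5, 2))² = (1/28 - (⅓ + 6*5))² = (1/28 - (⅓ + 30))² = (1/28 - 1*91/3)² = (1/28 - 91/3)² = (-2545/84)² = 6477025/7056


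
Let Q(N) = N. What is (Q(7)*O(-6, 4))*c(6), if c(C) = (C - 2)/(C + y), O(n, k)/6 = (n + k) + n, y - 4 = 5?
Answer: -448/5 ≈ -89.600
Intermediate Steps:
y = 9 (y = 4 + 5 = 9)
O(n, k) = 6*k + 12*n (O(n, k) = 6*((n + k) + n) = 6*((k + n) + n) = 6*(k + 2*n) = 6*k + 12*n)
c(C) = (-2 + C)/(9 + C) (c(C) = (C - 2)/(C + 9) = (-2 + C)/(9 + C))
(Q(7)*O(-6, 4))*c(6) = (7*(6*4 + 12*(-6)))*((-2 + 6)/(9 + 6)) = (7*(24 - 72))*(4/15) = (7*(-48))*((1/15)*4) = -336*4/15 = -448/5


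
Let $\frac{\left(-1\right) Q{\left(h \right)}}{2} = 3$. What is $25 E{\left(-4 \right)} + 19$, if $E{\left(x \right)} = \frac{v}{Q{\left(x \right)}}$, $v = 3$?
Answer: $\frac{13}{2} \approx 6.5$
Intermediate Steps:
$Q{\left(h \right)} = -6$ ($Q{\left(h \right)} = \left(-2\right) 3 = -6$)
$E{\left(x \right)} = - \frac{1}{2}$ ($E{\left(x \right)} = \frac{3}{-6} = 3 \left(- \frac{1}{6}\right) = - \frac{1}{2}$)
$25 E{\left(-4 \right)} + 19 = 25 \left(- \frac{1}{2}\right) + 19 = - \frac{25}{2} + 19 = \frac{13}{2}$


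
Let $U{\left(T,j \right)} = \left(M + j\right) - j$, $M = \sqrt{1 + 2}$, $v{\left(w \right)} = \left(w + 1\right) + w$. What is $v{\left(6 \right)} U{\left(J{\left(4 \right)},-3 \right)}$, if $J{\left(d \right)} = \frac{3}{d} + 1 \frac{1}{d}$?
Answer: $13 \sqrt{3} \approx 22.517$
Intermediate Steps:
$J{\left(d \right)} = \frac{4}{d}$ ($J{\left(d \right)} = \frac{3}{d} + \frac{1}{d} = \frac{4}{d}$)
$v{\left(w \right)} = 1 + 2 w$ ($v{\left(w \right)} = \left(1 + w\right) + w = 1 + 2 w$)
$M = \sqrt{3} \approx 1.732$
$U{\left(T,j \right)} = \sqrt{3}$ ($U{\left(T,j \right)} = \left(\sqrt{3} + j\right) - j = \left(j + \sqrt{3}\right) - j = \sqrt{3}$)
$v{\left(6 \right)} U{\left(J{\left(4 \right)},-3 \right)} = \left(1 + 2 \cdot 6\right) \sqrt{3} = \left(1 + 12\right) \sqrt{3} = 13 \sqrt{3}$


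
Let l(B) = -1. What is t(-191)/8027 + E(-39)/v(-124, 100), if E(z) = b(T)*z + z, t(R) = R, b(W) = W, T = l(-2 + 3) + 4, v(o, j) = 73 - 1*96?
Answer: 54253/8027 ≈ 6.7588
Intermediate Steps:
v(o, j) = -23 (v(o, j) = 73 - 96 = -23)
T = 3 (T = -1 + 4 = 3)
E(z) = 4*z (E(z) = 3*z + z = 4*z)
t(-191)/8027 + E(-39)/v(-124, 100) = -191/8027 + (4*(-39))/(-23) = -191*1/8027 - 156*(-1/23) = -191/8027 + 156/23 = 54253/8027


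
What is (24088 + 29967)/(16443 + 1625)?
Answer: 54055/18068 ≈ 2.9918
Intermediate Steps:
(24088 + 29967)/(16443 + 1625) = 54055/18068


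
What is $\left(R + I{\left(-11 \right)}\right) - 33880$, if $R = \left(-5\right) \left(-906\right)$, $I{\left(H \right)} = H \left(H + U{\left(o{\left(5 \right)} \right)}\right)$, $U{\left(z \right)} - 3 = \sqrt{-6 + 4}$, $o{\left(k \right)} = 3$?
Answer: $-29262 - 11 i \sqrt{2} \approx -29262.0 - 15.556 i$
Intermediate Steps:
$U{\left(z \right)} = 3 + i \sqrt{2}$ ($U{\left(z \right)} = 3 + \sqrt{-6 + 4} = 3 + \sqrt{-2} = 3 + i \sqrt{2}$)
$I{\left(H \right)} = H \left(3 + H + i \sqrt{2}\right)$ ($I{\left(H \right)} = H \left(H + \left(3 + i \sqrt{2}\right)\right) = H \left(3 + H + i \sqrt{2}\right)$)
$R = 4530$
$\left(R + I{\left(-11 \right)}\right) - 33880 = \left(4530 - 11 \left(3 - 11 + i \sqrt{2}\right)\right) - 33880 = \left(4530 - 11 \left(-8 + i \sqrt{2}\right)\right) - 33880 = \left(4530 + \left(88 - 11 i \sqrt{2}\right)\right) - 33880 = \left(4618 - 11 i \sqrt{2}\right) - 33880 = -29262 - 11 i \sqrt{2}$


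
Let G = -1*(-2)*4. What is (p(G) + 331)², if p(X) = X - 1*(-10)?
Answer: 121801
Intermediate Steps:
G = 8 (G = 2*4 = 8)
p(X) = 10 + X (p(X) = X + 10 = 10 + X)
(p(G) + 331)² = ((10 + 8) + 331)² = (18 + 331)² = 349² = 121801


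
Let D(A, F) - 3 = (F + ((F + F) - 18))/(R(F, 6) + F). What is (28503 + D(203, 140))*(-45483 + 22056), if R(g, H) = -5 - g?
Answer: -3329632656/5 ≈ -6.6593e+8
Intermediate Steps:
D(A, F) = 33/5 - 3*F/5 (D(A, F) = 3 + (F + ((F + F) - 18))/((-5 - F) + F) = 3 + (F + (2*F - 18))/(-5) = 3 + (F + (-18 + 2*F))*(-1/5) = 3 + (-18 + 3*F)*(-1/5) = 3 + (18/5 - 3*F/5) = 33/5 - 3*F/5)
(28503 + D(203, 140))*(-45483 + 22056) = (28503 + (33/5 - 3/5*140))*(-45483 + 22056) = (28503 + (33/5 - 84))*(-23427) = (28503 - 387/5)*(-23427) = (142128/5)*(-23427) = -3329632656/5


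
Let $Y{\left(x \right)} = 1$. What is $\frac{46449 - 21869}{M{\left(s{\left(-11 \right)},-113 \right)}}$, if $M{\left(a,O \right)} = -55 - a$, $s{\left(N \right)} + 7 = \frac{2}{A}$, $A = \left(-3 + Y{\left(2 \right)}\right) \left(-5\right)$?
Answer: $- \frac{122900}{241} \approx -509.96$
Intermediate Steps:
$A = 10$ ($A = \left(-3 + 1\right) \left(-5\right) = \left(-2\right) \left(-5\right) = 10$)
$s{\left(N \right)} = - \frac{34}{5}$ ($s{\left(N \right)} = -7 + \frac{2}{10} = -7 + 2 \cdot \frac{1}{10} = -7 + \frac{1}{5} = - \frac{34}{5}$)
$\frac{46449 - 21869}{M{\left(s{\left(-11 \right)},-113 \right)}} = \frac{46449 - 21869}{-55 - - \frac{34}{5}} = \frac{46449 - 21869}{-55 + \frac{34}{5}} = \frac{24580}{- \frac{241}{5}} = 24580 \left(- \frac{5}{241}\right) = - \frac{122900}{241}$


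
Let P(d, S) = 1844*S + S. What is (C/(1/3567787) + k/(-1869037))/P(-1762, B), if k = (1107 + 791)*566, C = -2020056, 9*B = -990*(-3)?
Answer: -6735195883356238466/568981588725 ≈ -1.1837e+7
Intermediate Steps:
B = 330 (B = (-990*(-3))/9 = (1/9)*2970 = 330)
P(d, S) = 1845*S
k = 1074268 (k = 1898*566 = 1074268)
(C/(1/3567787) + k/(-1869037))/P(-1762, B) = (-2020056/(1/3567787) + 1074268/(-1869037))/((1845*330)) = (-2020056/1/3567787 + 1074268*(-1/1869037))/608850 = (-2020056*3567787 - 1074268/1869037)*(1/608850) = (-7207129536072 - 1074268/1869037)*(1/608850) = -13470391766712476932/1869037*1/608850 = -6735195883356238466/568981588725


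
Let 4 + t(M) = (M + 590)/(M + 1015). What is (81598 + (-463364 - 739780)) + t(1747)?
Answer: -3097718763/2762 ≈ -1.1216e+6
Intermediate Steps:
t(M) = -4 + (590 + M)/(1015 + M) (t(M) = -4 + (M + 590)/(M + 1015) = -4 + (590 + M)/(1015 + M))
(81598 + (-463364 - 739780)) + t(1747) = (81598 + (-463364 - 739780)) + (-3470 - 3*1747)/(1015 + 1747) = (81598 - 1203144) + (-3470 - 5241)/2762 = -1121546 + (1/2762)*(-8711) = -1121546 - 8711/2762 = -3097718763/2762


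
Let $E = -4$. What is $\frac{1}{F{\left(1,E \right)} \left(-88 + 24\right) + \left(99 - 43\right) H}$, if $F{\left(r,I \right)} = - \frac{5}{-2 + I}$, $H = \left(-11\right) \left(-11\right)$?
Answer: $\frac{3}{20168} \approx 0.00014875$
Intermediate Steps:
$H = 121$
$\frac{1}{F{\left(1,E \right)} \left(-88 + 24\right) + \left(99 - 43\right) H} = \frac{1}{- \frac{5}{-2 - 4} \left(-88 + 24\right) + \left(99 - 43\right) 121} = \frac{1}{- \frac{5}{-6} \left(-64\right) + 56 \cdot 121} = \frac{1}{\left(-5\right) \left(- \frac{1}{6}\right) \left(-64\right) + 6776} = \frac{1}{\frac{5}{6} \left(-64\right) + 6776} = \frac{1}{- \frac{160}{3} + 6776} = \frac{1}{\frac{20168}{3}} = \frac{3}{20168}$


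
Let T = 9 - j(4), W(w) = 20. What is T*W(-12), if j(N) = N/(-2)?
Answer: 220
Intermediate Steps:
j(N) = -N/2 (j(N) = N*(-½) = -N/2)
T = 11 (T = 9 - (-1)*4/2 = 9 - 1*(-2) = 9 + 2 = 11)
T*W(-12) = 11*20 = 220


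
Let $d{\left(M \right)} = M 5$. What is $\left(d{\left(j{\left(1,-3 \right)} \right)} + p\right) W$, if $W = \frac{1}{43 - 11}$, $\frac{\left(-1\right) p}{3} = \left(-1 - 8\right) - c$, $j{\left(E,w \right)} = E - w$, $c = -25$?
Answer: $- \frac{7}{8} \approx -0.875$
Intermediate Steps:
$d{\left(M \right)} = 5 M$
$p = -48$ ($p = - 3 \left(\left(-1 - 8\right) - -25\right) = - 3 \left(\left(-1 - 8\right) + 25\right) = - 3 \left(-9 + 25\right) = \left(-3\right) 16 = -48$)
$W = \frac{1}{32} \approx 0.03125$
$\left(d{\left(j{\left(1,-3 \right)} \right)} + p\right) W = \left(5 \left(1 - -3\right) - 48\right) \frac{1}{32} = \left(5 \left(1 + 3\right) - 48\right) \frac{1}{32} = \left(5 \cdot 4 - 48\right) \frac{1}{32} = \left(20 - 48\right) \frac{1}{32} = \left(-28\right) \frac{1}{32} = - \frac{7}{8}$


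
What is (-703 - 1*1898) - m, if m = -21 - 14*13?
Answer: -2398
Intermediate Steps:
m = -203 (m = -21 - 182 = -203)
(-703 - 1*1898) - m = (-703 - 1*1898) - 1*(-203) = (-703 - 1898) + 203 = -2601 + 203 = -2398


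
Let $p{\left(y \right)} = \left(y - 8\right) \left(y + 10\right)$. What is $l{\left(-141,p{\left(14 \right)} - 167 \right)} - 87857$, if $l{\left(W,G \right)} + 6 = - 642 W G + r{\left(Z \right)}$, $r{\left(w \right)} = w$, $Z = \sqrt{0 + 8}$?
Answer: $-2169869 + 2 \sqrt{2} \approx -2.1699 \cdot 10^{6}$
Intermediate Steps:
$Z = 2 \sqrt{2}$ ($Z = \sqrt{8} = 2 \sqrt{2} \approx 2.8284$)
$p{\left(y \right)} = \left(-8 + y\right) \left(10 + y\right)$
$l{\left(W,G \right)} = -6 + 2 \sqrt{2} - 642 G W$ ($l{\left(W,G \right)} = -6 + \left(- 642 W G + 2 \sqrt{2}\right) = -6 - \left(- 2 \sqrt{2} + 642 G W\right) = -6 + 2 \sqrt{2} - 642 G W$)
$l{\left(-141,p{\left(14 \right)} - 167 \right)} - 87857 = \left(-6 + 2 \sqrt{2} - 642 \left(\left(-80 + 14^{2} + 2 \cdot 14\right) - 167\right) \left(-141\right)\right) - 87857 = \left(-6 + 2 \sqrt{2} - 642 \left(\left(-80 + 196 + 28\right) - 167\right) \left(-141\right)\right) - 87857 = \left(-6 + 2 \sqrt{2} - 642 \left(144 - 167\right) \left(-141\right)\right) - 87857 = \left(-6 + 2 \sqrt{2} - \left(-14766\right) \left(-141\right)\right) - 87857 = \left(-6 + 2 \sqrt{2} - 2082006\right) - 87857 = \left(-2082012 + 2 \sqrt{2}\right) - 87857 = -2169869 + 2 \sqrt{2}$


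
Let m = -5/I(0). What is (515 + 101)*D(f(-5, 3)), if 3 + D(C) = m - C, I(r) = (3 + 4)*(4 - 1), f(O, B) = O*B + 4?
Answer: 14344/3 ≈ 4781.3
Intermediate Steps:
f(O, B) = 4 + B*O (f(O, B) = B*O + 4 = 4 + B*O)
I(r) = 21 (I(r) = 7*3 = 21)
m = -5/21 ≈ -0.23810
D(C) = -68/21 - C (D(C) = -3 + (-5/21 - C) = -68/21 - C)
(515 + 101)*D(f(-5, 3)) = (515 + 101)*(-68/21 - (4 + 3*(-5))) = 616*(-68/21 - (4 - 15)) = 616*(-68/21 - 1*(-11)) = 616*(-68/21 + 11) = 616*(163/21) = 14344/3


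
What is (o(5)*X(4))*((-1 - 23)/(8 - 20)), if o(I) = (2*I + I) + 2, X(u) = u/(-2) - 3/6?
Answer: -85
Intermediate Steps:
X(u) = -1/2 - u/2 (X(u) = u*(-1/2) - 3*1/6 = -u/2 - 1/2 = -1/2 - u/2)
o(I) = 2 + 3*I (o(I) = 3*I + 2 = 2 + 3*I)
(o(5)*X(4))*((-1 - 23)/(8 - 20)) = ((2 + 3*5)*(-1/2 - 1/2*4))*((-1 - 23)/(8 - 20)) = ((2 + 15)*(-1/2 - 2))*(-24/(-12)) = (17*(-5/2))*(-24*(-1/12)) = -85/2*2 = -85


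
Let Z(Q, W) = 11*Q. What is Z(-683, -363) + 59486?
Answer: 51973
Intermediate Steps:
Z(-683, -363) + 59486 = 11*(-683) + 59486 = -7513 + 59486 = 51973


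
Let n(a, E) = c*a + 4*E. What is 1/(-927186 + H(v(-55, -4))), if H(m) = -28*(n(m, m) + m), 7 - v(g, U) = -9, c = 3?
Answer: -1/930770 ≈ -1.0744e-6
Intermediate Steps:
v(g, U) = 16 (v(g, U) = 7 - 1*(-9) = 7 + 9 = 16)
n(a, E) = 3*a + 4*E
H(m) = -224*m (H(m) = -28*((3*m + 4*m) + m) = -28*(7*m + m) = -224*m)
1/(-927186 + H(v(-55, -4))) = 1/(-927186 - 224*16) = 1/(-927186 - 3584) = 1/(-930770) = -1/930770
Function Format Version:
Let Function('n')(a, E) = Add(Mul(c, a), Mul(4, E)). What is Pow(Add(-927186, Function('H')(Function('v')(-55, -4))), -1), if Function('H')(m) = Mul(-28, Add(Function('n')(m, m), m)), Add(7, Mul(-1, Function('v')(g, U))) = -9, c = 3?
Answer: Rational(-1, 930770) ≈ -1.0744e-6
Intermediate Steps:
Function('v')(g, U) = 16 (Function('v')(g, U) = Add(7, Mul(-1, -9)) = Add(7, 9) = 16)
Function('n')(a, E) = Add(Mul(3, a), Mul(4, E))
Function('H')(m) = Mul(-224, m) (Function('H')(m) = Mul(-28, Add(Add(Mul(3, m), Mul(4, m)), m)) = Mul(-28, Add(Mul(7, m), m)) = Mul(-28, Mul(8, m)) = Mul(-224, m))
Pow(Add(-927186, Function('H')(Function('v')(-55, -4))), -1) = Pow(Add(-927186, Mul(-224, 16)), -1) = Pow(Add(-927186, -3584), -1) = Pow(-930770, -1) = Rational(-1, 930770)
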